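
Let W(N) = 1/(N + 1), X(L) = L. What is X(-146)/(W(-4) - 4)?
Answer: 438/13 ≈ 33.692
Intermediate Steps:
W(N) = 1/(1 + N)
X(-146)/(W(-4) - 4) = -146/(1/(1 - 4) - 4) = -146/(1/(-3) - 4) = -146/(-1/3 - 4) = -146/(-13/3) = -146*(-3/13) = 438/13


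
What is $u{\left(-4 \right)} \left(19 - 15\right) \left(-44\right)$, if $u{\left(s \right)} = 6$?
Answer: $-1056$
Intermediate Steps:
$u{\left(-4 \right)} \left(19 - 15\right) \left(-44\right) = 6 \left(19 - 15\right) \left(-44\right) = 6 \cdot 4 \left(-44\right) = 24 \left(-44\right) = -1056$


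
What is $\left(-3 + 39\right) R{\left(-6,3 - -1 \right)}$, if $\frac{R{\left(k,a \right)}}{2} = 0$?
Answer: $0$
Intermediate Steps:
$R{\left(k,a \right)} = 0$ ($R{\left(k,a \right)} = 2 \cdot 0 = 0$)
$\left(-3 + 39\right) R{\left(-6,3 - -1 \right)} = \left(-3 + 39\right) 0 = 36 \cdot 0 = 0$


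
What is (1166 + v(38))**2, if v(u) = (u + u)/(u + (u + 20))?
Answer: 784168009/576 ≈ 1.3614e+6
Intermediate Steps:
v(u) = 2*u/(20 + 2*u) (v(u) = (2*u)/(u + (20 + u)) = (2*u)/(20 + 2*u) = 2*u/(20 + 2*u))
(1166 + v(38))**2 = (1166 + 38/(10 + 38))**2 = (1166 + 38/48)**2 = (1166 + 38*(1/48))**2 = (1166 + 19/24)**2 = (28003/24)**2 = 784168009/576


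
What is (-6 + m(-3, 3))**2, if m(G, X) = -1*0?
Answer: 36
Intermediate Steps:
m(G, X) = 0
(-6 + m(-3, 3))**2 = (-6 + 0)**2 = (-6)**2 = 36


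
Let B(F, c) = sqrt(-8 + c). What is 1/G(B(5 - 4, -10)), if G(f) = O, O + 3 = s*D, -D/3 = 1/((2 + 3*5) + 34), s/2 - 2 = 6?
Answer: -17/67 ≈ -0.25373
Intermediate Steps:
s = 16 (s = 4 + 2*6 = 4 + 12 = 16)
D = -1/17 (D = -3/((2 + 3*5) + 34) = -3/((2 + 15) + 34) = -3/(17 + 34) = -3/51 = -3*1/51 = -1/17 ≈ -0.058824)
O = -67/17 (O = -3 + 16*(-1/17) = -3 - 16/17 = -67/17 ≈ -3.9412)
G(f) = -67/17
1/G(B(5 - 4, -10)) = 1/(-67/17) = -17/67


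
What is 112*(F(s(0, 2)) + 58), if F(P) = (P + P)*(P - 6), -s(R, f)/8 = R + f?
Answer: 85344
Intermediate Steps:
s(R, f) = -8*R - 8*f (s(R, f) = -8*(R + f) = -8*R - 8*f)
F(P) = 2*P*(-6 + P) (F(P) = (2*P)*(-6 + P) = 2*P*(-6 + P))
112*(F(s(0, 2)) + 58) = 112*(2*(-8*0 - 8*2)*(-6 + (-8*0 - 8*2)) + 58) = 112*(2*(0 - 16)*(-6 + (0 - 16)) + 58) = 112*(2*(-16)*(-6 - 16) + 58) = 112*(2*(-16)*(-22) + 58) = 112*(704 + 58) = 112*762 = 85344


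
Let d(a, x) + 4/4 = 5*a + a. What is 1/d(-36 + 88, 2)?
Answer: 1/311 ≈ 0.0032154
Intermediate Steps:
d(a, x) = -1 + 6*a (d(a, x) = -1 + (5*a + a) = -1 + 6*a)
1/d(-36 + 88, 2) = 1/(-1 + 6*(-36 + 88)) = 1/(-1 + 6*52) = 1/(-1 + 312) = 1/311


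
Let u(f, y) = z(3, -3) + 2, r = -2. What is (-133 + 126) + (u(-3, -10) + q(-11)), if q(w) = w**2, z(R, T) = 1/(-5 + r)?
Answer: 811/7 ≈ 115.86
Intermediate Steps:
z(R, T) = -1/7 (z(R, T) = 1/(-5 - 2) = 1/(-7) = -1/7)
u(f, y) = 13/7 (u(f, y) = -1/7 + 2 = 13/7)
(-133 + 126) + (u(-3, -10) + q(-11)) = (-133 + 126) + (13/7 + (-11)**2) = -7 + (13/7 + 121) = -7 + 860/7 = 811/7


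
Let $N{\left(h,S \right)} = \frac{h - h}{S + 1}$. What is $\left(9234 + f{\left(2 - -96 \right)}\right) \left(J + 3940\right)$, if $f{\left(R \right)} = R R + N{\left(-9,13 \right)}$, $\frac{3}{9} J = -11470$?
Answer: $-573993860$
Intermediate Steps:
$J = -34410$ ($J = 3 \left(-11470\right) = -34410$)
$N{\left(h,S \right)} = 0$ ($N{\left(h,S \right)} = \frac{0}{1 + S} = 0$)
$f{\left(R \right)} = R^{2}$ ($f{\left(R \right)} = R R + 0 = R^{2} + 0 = R^{2}$)
$\left(9234 + f{\left(2 - -96 \right)}\right) \left(J + 3940\right) = \left(9234 + \left(2 - -96\right)^{2}\right) \left(-34410 + 3940\right) = \left(9234 + \left(2 + 96\right)^{2}\right) \left(-30470\right) = \left(9234 + 98^{2}\right) \left(-30470\right) = \left(9234 + 9604\right) \left(-30470\right) = 18838 \left(-30470\right) = -573993860$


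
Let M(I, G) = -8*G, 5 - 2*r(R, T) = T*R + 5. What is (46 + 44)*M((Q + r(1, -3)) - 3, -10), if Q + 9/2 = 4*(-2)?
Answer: 7200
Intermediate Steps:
Q = -25/2 (Q = -9/2 + 4*(-2) = -9/2 - 8 = -25/2 ≈ -12.500)
r(R, T) = -R*T/2 (r(R, T) = 5/2 - (T*R + 5)/2 = 5/2 - (R*T + 5)/2 = 5/2 - (5 + R*T)/2 = 5/2 + (-5/2 - R*T/2) = -R*T/2)
(46 + 44)*M((Q + r(1, -3)) - 3, -10) = (46 + 44)*(-8*(-10)) = 90*80 = 7200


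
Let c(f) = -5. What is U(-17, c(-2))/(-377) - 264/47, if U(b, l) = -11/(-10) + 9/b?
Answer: -16924319/3012230 ≈ -5.6185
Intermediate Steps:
U(b, l) = 11/10 + 9/b (U(b, l) = -11*(-⅒) + 9/b = 11/10 + 9/b)
U(-17, c(-2))/(-377) - 264/47 = (11/10 + 9/(-17))/(-377) - 264/47 = (11/10 + 9*(-1/17))*(-1/377) - 264*1/47 = (11/10 - 9/17)*(-1/377) - 264/47 = (97/170)*(-1/377) - 264/47 = -97/64090 - 264/47 = -16924319/3012230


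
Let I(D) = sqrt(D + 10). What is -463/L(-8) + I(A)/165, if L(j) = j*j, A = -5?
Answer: -463/64 + sqrt(5)/165 ≈ -7.2208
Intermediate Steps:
I(D) = sqrt(10 + D)
L(j) = j**2
-463/L(-8) + I(A)/165 = -463/((-8)**2) + sqrt(10 - 5)/165 = -463/64 + sqrt(5)*(1/165) = -463*1/64 + sqrt(5)/165 = -463/64 + sqrt(5)/165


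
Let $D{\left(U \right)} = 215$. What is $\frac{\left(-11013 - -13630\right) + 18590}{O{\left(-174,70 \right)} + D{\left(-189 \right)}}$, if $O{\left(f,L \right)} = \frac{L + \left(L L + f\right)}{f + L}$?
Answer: $\frac{551382}{4391} \approx 125.57$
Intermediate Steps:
$O{\left(f,L \right)} = \frac{L + f + L^{2}}{L + f}$ ($O{\left(f,L \right)} = \frac{L + \left(L^{2} + f\right)}{L + f} = \frac{L + \left(f + L^{2}\right)}{L + f} = \frac{L + f + L^{2}}{L + f}$)
$\frac{\left(-11013 - -13630\right) + 18590}{O{\left(-174,70 \right)} + D{\left(-189 \right)}} = \frac{\left(-11013 - -13630\right) + 18590}{\frac{70 - 174 + 70^{2}}{70 - 174} + 215} = \frac{\left(-11013 + 13630\right) + 18590}{\frac{70 - 174 + 4900}{-104} + 215} = \frac{2617 + 18590}{\left(- \frac{1}{104}\right) 4796 + 215} = \frac{21207}{- \frac{1199}{26} + 215} = \frac{21207}{\frac{4391}{26}} = 21207 \cdot \frac{26}{4391} = \frac{551382}{4391}$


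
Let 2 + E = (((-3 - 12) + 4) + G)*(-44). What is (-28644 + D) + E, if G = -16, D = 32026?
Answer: 4568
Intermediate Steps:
E = 1186 (E = -2 + (((-3 - 12) + 4) - 16)*(-44) = -2 + ((-15 + 4) - 16)*(-44) = -2 + (-11 - 16)*(-44) = -2 - 27*(-44) = -2 + 1188 = 1186)
(-28644 + D) + E = (-28644 + 32026) + 1186 = 3382 + 1186 = 4568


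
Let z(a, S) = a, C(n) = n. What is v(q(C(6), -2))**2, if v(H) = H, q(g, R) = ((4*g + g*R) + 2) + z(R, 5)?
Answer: 144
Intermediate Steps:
q(g, R) = 2 + R + 4*g + R*g (q(g, R) = ((4*g + g*R) + 2) + R = ((4*g + R*g) + 2) + R = (2 + 4*g + R*g) + R = 2 + R + 4*g + R*g)
v(q(C(6), -2))**2 = (2 - 2 + 4*6 - 2*6)**2 = (2 - 2 + 24 - 12)**2 = 12**2 = 144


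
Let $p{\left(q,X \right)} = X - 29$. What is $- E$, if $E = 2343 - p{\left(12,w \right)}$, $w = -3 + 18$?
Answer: $-2357$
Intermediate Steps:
$w = 15$
$p{\left(q,X \right)} = -29 + X$
$E = 2357$ ($E = 2343 - \left(-29 + 15\right) = 2343 - -14 = 2343 + 14 = 2357$)
$- E = \left(-1\right) 2357 = -2357$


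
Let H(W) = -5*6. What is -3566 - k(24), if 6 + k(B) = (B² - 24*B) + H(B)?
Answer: -3530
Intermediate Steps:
H(W) = -30
k(B) = -36 + B² - 24*B (k(B) = -6 + ((B² - 24*B) - 30) = -6 + (-30 + B² - 24*B) = -36 + B² - 24*B)
-3566 - k(24) = -3566 - (-36 + 24² - 24*24) = -3566 - (-36 + 576 - 576) = -3566 - 1*(-36) = -3566 + 36 = -3530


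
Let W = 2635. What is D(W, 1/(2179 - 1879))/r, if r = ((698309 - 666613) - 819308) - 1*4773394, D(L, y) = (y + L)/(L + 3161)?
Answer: -790501/9669477232800 ≈ -8.1752e-8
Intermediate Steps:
D(L, y) = (L + y)/(3161 + L)
r = -5561006 (r = (31696 - 819308) - 4773394 = -787612 - 4773394 = -5561006)
D(W, 1/(2179 - 1879))/r = ((2635 + 1/(2179 - 1879))/(3161 + 2635))/(-5561006) = ((2635 + 1/300)/5796)*(-1/5561006) = ((1/5796)*(790501/300))*(-1/5561006) = (790501/1738800)*(-1/5561006) = -790501/9669477232800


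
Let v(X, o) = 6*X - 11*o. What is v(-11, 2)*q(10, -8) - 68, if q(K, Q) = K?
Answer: -948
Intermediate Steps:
v(X, o) = -11*o + 6*X
v(-11, 2)*q(10, -8) - 68 = (-11*2 + 6*(-11))*10 - 68 = (-22 - 66)*10 - 68 = -88*10 - 68 = -880 - 68 = -948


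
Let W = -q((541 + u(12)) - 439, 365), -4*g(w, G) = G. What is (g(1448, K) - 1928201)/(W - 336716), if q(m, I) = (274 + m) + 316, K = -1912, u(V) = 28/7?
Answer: 1927723/337412 ≈ 5.7133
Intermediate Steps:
u(V) = 4 (u(V) = 28*(⅐) = 4)
g(w, G) = -G/4
q(m, I) = 590 + m
W = -696 (W = -(590 + ((541 + 4) - 439)) = -(590 + (545 - 439)) = -(590 + 106) = -1*696 = -696)
(g(1448, K) - 1928201)/(W - 336716) = (-¼*(-1912) - 1928201)/(-696 - 336716) = (478 - 1928201)/(-337412) = -1927723*(-1/337412) = 1927723/337412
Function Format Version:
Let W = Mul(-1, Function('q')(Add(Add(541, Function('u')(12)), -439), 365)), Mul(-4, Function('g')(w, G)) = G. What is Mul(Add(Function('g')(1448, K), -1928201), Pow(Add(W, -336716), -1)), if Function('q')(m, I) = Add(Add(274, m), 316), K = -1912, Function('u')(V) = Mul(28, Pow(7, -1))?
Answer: Rational(1927723, 337412) ≈ 5.7133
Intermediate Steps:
Function('u')(V) = 4 (Function('u')(V) = Mul(28, Rational(1, 7)) = 4)
Function('g')(w, G) = Mul(Rational(-1, 4), G)
Function('q')(m, I) = Add(590, m)
W = -696 (W = Mul(-1, Add(590, Add(Add(541, 4), -439))) = Mul(-1, Add(590, Add(545, -439))) = Mul(-1, Add(590, 106)) = Mul(-1, 696) = -696)
Mul(Add(Function('g')(1448, K), -1928201), Pow(Add(W, -336716), -1)) = Mul(Add(Mul(Rational(-1, 4), -1912), -1928201), Pow(Add(-696, -336716), -1)) = Mul(Add(478, -1928201), Pow(-337412, -1)) = Mul(-1927723, Rational(-1, 337412)) = Rational(1927723, 337412)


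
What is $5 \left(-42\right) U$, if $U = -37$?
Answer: $7770$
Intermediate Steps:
$5 \left(-42\right) U = 5 \left(-42\right) \left(-37\right) = \left(-210\right) \left(-37\right) = 7770$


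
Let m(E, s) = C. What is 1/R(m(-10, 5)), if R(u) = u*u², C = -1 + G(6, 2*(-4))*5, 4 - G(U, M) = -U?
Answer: 1/117649 ≈ 8.4999e-6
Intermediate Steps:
G(U, M) = 4 + U (G(U, M) = 4 - (-1)*U = 4 + U)
C = 49 (C = -1 + (4 + 6)*5 = -1 + 10*5 = -1 + 50 = 49)
m(E, s) = 49
R(u) = u³
1/R(m(-10, 5)) = 1/(49³) = 1/117649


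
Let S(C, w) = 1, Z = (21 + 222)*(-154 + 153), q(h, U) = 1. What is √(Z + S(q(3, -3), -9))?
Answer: 11*I*√2 ≈ 15.556*I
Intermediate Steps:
Z = -243 (Z = 243*(-1) = -243)
√(Z + S(q(3, -3), -9)) = √(-243 + 1) = √(-242) = 11*I*√2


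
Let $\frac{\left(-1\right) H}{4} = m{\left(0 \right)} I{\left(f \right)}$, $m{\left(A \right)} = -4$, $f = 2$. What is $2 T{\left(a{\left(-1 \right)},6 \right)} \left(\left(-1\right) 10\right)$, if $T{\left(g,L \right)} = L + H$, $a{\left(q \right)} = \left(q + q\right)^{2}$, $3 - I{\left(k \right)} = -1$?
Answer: $-1400$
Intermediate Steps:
$I{\left(k \right)} = 4$ ($I{\left(k \right)} = 3 - -1 = 3 + 1 = 4$)
$H = 64$ ($H = - 4 \left(\left(-4\right) 4\right) = \left(-4\right) \left(-16\right) = 64$)
$a{\left(q \right)} = 4 q^{2}$ ($a{\left(q \right)} = \left(2 q\right)^{2} = 4 q^{2}$)
$T{\left(g,L \right)} = 64 + L$ ($T{\left(g,L \right)} = L + 64 = 64 + L$)
$2 T{\left(a{\left(-1 \right)},6 \right)} \left(\left(-1\right) 10\right) = 2 \left(64 + 6\right) \left(\left(-1\right) 10\right) = 2 \cdot 70 \left(-10\right) = 140 \left(-10\right) = -1400$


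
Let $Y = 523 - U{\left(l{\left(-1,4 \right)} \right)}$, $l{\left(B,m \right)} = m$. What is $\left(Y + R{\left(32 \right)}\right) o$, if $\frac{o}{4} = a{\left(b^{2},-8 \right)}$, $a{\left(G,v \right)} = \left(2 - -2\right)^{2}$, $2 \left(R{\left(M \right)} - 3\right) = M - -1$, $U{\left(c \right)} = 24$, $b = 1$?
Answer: $33184$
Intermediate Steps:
$R{\left(M \right)} = \frac{7}{2} + \frac{M}{2}$ ($R{\left(M \right)} = 3 + \frac{M - -1}{2} = 3 + \frac{M + 1}{2} = 3 + \frac{1 + M}{2} = 3 + \left(\frac{1}{2} + \frac{M}{2}\right) = \frac{7}{2} + \frac{M}{2}$)
$Y = 499$ ($Y = 523 - 24 = 499$)
$a{\left(G,v \right)} = 16$ ($a{\left(G,v \right)} = \left(2 + 2\right)^{2} = 4^{2} = 16$)
$o = 64$ ($o = 4 \cdot 16 = 64$)
$\left(Y + R{\left(32 \right)}\right) o = \left(499 + \left(\frac{7}{2} + \frac{1}{2} \cdot 32\right)\right) 64 = \left(499 + \left(\frac{7}{2} + 16\right)\right) 64 = \left(499 + \frac{39}{2}\right) 64 = \frac{1037}{2} \cdot 64 = 33184$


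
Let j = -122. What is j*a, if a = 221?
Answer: -26962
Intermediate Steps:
j*a = -122*221 = -26962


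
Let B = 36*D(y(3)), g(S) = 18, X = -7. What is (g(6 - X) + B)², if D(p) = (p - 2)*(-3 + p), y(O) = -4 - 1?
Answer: 4137156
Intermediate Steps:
y(O) = -5
D(p) = (-3 + p)*(-2 + p) (D(p) = (-2 + p)*(-3 + p) = (-3 + p)*(-2 + p))
B = 2016 (B = 36*(6 + (-5)² - 5*(-5)) = 36*(6 + 25 + 25) = 36*56 = 2016)
(g(6 - X) + B)² = (18 + 2016)² = 2034² = 4137156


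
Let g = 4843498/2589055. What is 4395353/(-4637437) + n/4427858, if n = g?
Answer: -3599154515301061746/3797387777094913645 ≈ -0.94780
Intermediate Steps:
g = 4843498/2589055 (g = 4843498*(1/2589055) = 4843498/2589055 ≈ 1.8708)
n = 4843498/2589055 ≈ 1.8708
4395353/(-4637437) + n/4427858 = 4395353/(-4637437) + (4843498/2589055)/4427858 = 4395353*(-1/4637437) + (4843498/2589055)*(1/4427858) = -4395353/4637437 + 2421749/5731983947095 = -3599154515301061746/3797387777094913645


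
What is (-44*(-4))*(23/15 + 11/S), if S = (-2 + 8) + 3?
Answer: 21824/45 ≈ 484.98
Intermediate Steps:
S = 9 (S = 6 + 3 = 9)
(-44*(-4))*(23/15 + 11/S) = (-44*(-4))*(23/15 + 11/9) = 176*(23*(1/15) + 11*(1/9)) = 176*(23/15 + 11/9) = 176*(124/45) = 21824/45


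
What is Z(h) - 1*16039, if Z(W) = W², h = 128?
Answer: 345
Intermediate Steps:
Z(h) - 1*16039 = 128² - 1*16039 = 16384 - 16039 = 345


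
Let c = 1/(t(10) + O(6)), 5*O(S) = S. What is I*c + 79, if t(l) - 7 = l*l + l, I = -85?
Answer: 46264/591 ≈ 78.281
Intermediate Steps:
t(l) = 7 + l + l**2 (t(l) = 7 + (l*l + l) = 7 + (l**2 + l) = 7 + (l + l**2) = 7 + l + l**2)
O(S) = S/5
c = 5/591 (c = 1/((7 + 10 + 10**2) + (1/5)*6) = 1/((7 + 10 + 100) + 6/5) = 1/(117 + 6/5) = 1/(591/5) = 5/591 ≈ 0.0084602)
I*c + 79 = -85*5/591 + 79 = -425/591 + 79 = 46264/591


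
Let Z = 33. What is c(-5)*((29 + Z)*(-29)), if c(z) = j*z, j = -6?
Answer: -53940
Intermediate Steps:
c(z) = -6*z
c(-5)*((29 + Z)*(-29)) = (-6*(-5))*((29 + 33)*(-29)) = 30*(62*(-29)) = 30*(-1798) = -53940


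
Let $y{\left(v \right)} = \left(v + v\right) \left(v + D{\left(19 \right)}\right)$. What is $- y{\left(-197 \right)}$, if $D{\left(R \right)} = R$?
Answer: $-70132$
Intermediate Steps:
$y{\left(v \right)} = 2 v \left(19 + v\right)$ ($y{\left(v \right)} = \left(v + v\right) \left(v + 19\right) = 2 v \left(19 + v\right)$)
$- y{\left(-197 \right)} = - 2 \left(-197\right) \left(19 - 197\right) = - 2 \left(-197\right) \left(-178\right) = \left(-1\right) 70132 = -70132$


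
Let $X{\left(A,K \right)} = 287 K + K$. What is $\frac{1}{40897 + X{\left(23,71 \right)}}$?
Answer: $\frac{1}{61345} \approx 1.6301 \cdot 10^{-5}$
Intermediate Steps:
$X{\left(A,K \right)} = 288 K$
$\frac{1}{40897 + X{\left(23,71 \right)}} = \frac{1}{40897 + 288 \cdot 71} = \frac{1}{40897 + 20448} = \frac{1}{61345}$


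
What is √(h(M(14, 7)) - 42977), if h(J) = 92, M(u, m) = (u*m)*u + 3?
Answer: 3*I*√4765 ≈ 207.09*I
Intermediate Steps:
M(u, m) = 3 + m*u² (M(u, m) = (m*u)*u + 3 = m*u² + 3 = 3 + m*u²)
√(h(M(14, 7)) - 42977) = √(92 - 42977) = √(-42885) = 3*I*√4765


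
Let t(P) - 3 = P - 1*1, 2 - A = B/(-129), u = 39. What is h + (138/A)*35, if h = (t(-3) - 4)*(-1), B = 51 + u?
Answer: 104135/58 ≈ 1795.4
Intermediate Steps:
B = 90 (B = 51 + 39 = 90)
A = 116/43 (A = 2 - 90/(-129) = 2 - 90*(-1)/129 = 2 - 1*(-30/43) = 2 + 30/43 = 116/43 ≈ 2.6977)
t(P) = 2 + P (t(P) = 3 + (P - 1*1) = 3 + (P - 1) = 3 + (-1 + P) = 2 + P)
h = 5 (h = ((2 - 3) - 4)*(-1) = (-1 - 4)*(-1) = -5*(-1) = 5)
h + (138/A)*35 = 5 + (138/(116/43))*35 = 5 + (138*(43/116))*35 = 5 + (2967/58)*35 = 5 + 103845/58 = 104135/58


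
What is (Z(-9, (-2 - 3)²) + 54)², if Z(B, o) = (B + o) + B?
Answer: 3721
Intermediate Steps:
Z(B, o) = o + 2*B
(Z(-9, (-2 - 3)²) + 54)² = (((-2 - 3)² + 2*(-9)) + 54)² = (((-5)² - 18) + 54)² = ((25 - 18) + 54)² = (7 + 54)² = 61² = 3721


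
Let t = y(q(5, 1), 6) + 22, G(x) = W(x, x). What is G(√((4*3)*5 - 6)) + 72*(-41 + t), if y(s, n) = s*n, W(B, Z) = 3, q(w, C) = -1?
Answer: -1797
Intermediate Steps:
y(s, n) = n*s
G(x) = 3
t = 16 (t = 6*(-1) + 22 = -6 + 22 = 16)
G(√((4*3)*5 - 6)) + 72*(-41 + t) = 3 + 72*(-41 + 16) = 3 + 72*(-25) = 3 - 1800 = -1797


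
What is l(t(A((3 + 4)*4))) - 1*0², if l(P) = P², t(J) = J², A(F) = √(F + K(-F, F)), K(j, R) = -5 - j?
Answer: 2601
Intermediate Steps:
A(F) = √(-5 + 2*F) (A(F) = √(F + (-5 - (-1)*F)) = √(F + (-5 + F)) = √(-5 + 2*F))
l(t(A((3 + 4)*4))) - 1*0² = ((√(-5 + 2*((3 + 4)*4)))²)² - 1*0² = ((√(-5 + 2*(7*4)))²)² - 1*0 = ((√(-5 + 2*28))²)² + 0 = ((√(-5 + 56))²)² + 0 = ((√51)²)² + 0 = 51² + 0 = 2601 + 0 = 2601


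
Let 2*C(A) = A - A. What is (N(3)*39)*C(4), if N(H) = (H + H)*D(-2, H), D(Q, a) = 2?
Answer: 0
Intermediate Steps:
C(A) = 0 (C(A) = (A - A)/2 = (½)*0 = 0)
N(H) = 4*H (N(H) = (H + H)*2 = (2*H)*2 = 4*H)
(N(3)*39)*C(4) = ((4*3)*39)*0 = (12*39)*0 = 468*0 = 0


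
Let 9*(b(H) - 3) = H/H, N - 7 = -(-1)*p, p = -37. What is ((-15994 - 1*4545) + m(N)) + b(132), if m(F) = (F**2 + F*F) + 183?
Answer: -166976/9 ≈ -18553.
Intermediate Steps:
N = -30 (N = 7 - (-1)*(-37) = 7 - 1*37 = 7 - 37 = -30)
m(F) = 183 + 2*F**2 (m(F) = (F**2 + F**2) + 183 = 2*F**2 + 183 = 183 + 2*F**2)
b(H) = 28/9 (b(H) = 3 + (H/H)/9 = 3 + (1/9)*1 = 3 + 1/9 = 28/9)
((-15994 - 1*4545) + m(N)) + b(132) = ((-15994 - 1*4545) + (183 + 2*(-30)**2)) + 28/9 = ((-15994 - 4545) + (183 + 2*900)) + 28/9 = (-20539 + (183 + 1800)) + 28/9 = (-20539 + 1983) + 28/9 = -18556 + 28/9 = -166976/9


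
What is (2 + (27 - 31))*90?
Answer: -180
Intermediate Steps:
(2 + (27 - 31))*90 = (2 - 4)*90 = -2*90 = -180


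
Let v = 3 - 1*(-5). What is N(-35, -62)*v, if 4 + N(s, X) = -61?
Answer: -520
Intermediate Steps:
N(s, X) = -65 (N(s, X) = -4 - 61 = -65)
v = 8 (v = 3 + 5 = 8)
N(-35, -62)*v = -65*8 = -520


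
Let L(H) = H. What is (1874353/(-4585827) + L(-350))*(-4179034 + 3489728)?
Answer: 1107655325890718/4585827 ≈ 2.4154e+8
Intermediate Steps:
(1874353/(-4585827) + L(-350))*(-4179034 + 3489728) = (1874353/(-4585827) - 350)*(-4179034 + 3489728) = (1874353*(-1/4585827) - 350)*(-689306) = (-1874353/4585827 - 350)*(-689306) = -1606913803/4585827*(-689306) = 1107655325890718/4585827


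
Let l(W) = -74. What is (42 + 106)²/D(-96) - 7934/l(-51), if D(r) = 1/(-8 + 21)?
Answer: 10539791/37 ≈ 2.8486e+5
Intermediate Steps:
D(r) = 1/13
(42 + 106)²/D(-96) - 7934/l(-51) = (42 + 106)²/(1/13) - 7934/(-74) = 148²*13 - 7934*(-1/74) = 21904*13 + 3967/37 = 284752 + 3967/37 = 10539791/37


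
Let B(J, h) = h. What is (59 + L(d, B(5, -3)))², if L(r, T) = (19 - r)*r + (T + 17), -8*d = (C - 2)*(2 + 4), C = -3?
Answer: 4338889/256 ≈ 16949.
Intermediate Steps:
d = 15/4 (d = -(-3 - 2)*(2 + 4)/8 = -(-5)*6/8 = -⅛*(-30) = 15/4 ≈ 3.7500)
L(r, T) = 17 + T + r*(19 - r) (L(r, T) = r*(19 - r) + (17 + T) = 17 + T + r*(19 - r))
(59 + L(d, B(5, -3)))² = (59 + (17 - 3 - (15/4)² + 19*(15/4)))² = (59 + (17 - 3 - 1*225/16 + 285/4))² = (59 + (17 - 3 - 225/16 + 285/4))² = (59 + 1139/16)² = (2083/16)² = 4338889/256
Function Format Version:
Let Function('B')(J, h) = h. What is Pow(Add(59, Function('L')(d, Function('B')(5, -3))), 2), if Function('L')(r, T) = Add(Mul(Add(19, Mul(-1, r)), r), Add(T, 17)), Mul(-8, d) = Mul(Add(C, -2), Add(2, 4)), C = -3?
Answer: Rational(4338889, 256) ≈ 16949.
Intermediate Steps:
d = Rational(15, 4) (d = Mul(Rational(-1, 8), Mul(Add(-3, -2), Add(2, 4))) = Mul(Rational(-1, 8), Mul(-5, 6)) = Mul(Rational(-1, 8), -30) = Rational(15, 4) ≈ 3.7500)
Function('L')(r, T) = Add(17, T, Mul(r, Add(19, Mul(-1, r)))) (Function('L')(r, T) = Add(Mul(r, Add(19, Mul(-1, r))), Add(17, T)) = Add(17, T, Mul(r, Add(19, Mul(-1, r)))))
Pow(Add(59, Function('L')(d, Function('B')(5, -3))), 2) = Pow(Add(59, Add(17, -3, Mul(-1, Pow(Rational(15, 4), 2)), Mul(19, Rational(15, 4)))), 2) = Pow(Add(59, Add(17, -3, Mul(-1, Rational(225, 16)), Rational(285, 4))), 2) = Pow(Add(59, Add(17, -3, Rational(-225, 16), Rational(285, 4))), 2) = Pow(Add(59, Rational(1139, 16)), 2) = Pow(Rational(2083, 16), 2) = Rational(4338889, 256)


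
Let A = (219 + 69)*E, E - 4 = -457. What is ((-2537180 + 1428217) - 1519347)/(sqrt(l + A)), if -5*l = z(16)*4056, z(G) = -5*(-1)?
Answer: 262831*I*sqrt(33630)/6726 ≈ 7166.1*I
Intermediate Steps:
E = -453 (E = 4 - 457 = -453)
z(G) = 5
A = -130464 (A = (219 + 69)*(-453) = 288*(-453) = -130464)
l = -4056 ≈ -4056.0
((-2537180 + 1428217) - 1519347)/(sqrt(l + A)) = ((-2537180 + 1428217) - 1519347)/(sqrt(-4056 - 130464)) = (-1108963 - 1519347)/(sqrt(-134520)) = -2628310*(-I*sqrt(33630)/67260) = -(-262831)*I*sqrt(33630)/6726 = 262831*I*sqrt(33630)/6726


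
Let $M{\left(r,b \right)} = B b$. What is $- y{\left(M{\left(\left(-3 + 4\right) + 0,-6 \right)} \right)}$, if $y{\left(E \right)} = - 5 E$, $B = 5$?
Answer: $-150$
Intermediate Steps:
$M{\left(r,b \right)} = 5 b$
$- y{\left(M{\left(\left(-3 + 4\right) + 0,-6 \right)} \right)} = - \left(-5\right) 5 \left(-6\right) = - \left(-5\right) \left(-30\right) = \left(-1\right) 150 = -150$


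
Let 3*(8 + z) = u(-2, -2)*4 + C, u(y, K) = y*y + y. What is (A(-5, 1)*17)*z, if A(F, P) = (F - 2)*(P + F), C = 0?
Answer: -7616/3 ≈ -2538.7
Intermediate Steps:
A(F, P) = (-2 + F)*(F + P)
u(y, K) = y + y² (u(y, K) = y² + y = y + y²)
z = -16/3 (z = -8 + (-2*(1 - 2)*4 + 0)/3 = -8 + (-2*(-1)*4 + 0)/3 = -8 + (2*4 + 0)/3 = -8 + (8 + 0)/3 = -8 + (⅓)*8 = -8 + 8/3 = -16/3 ≈ -5.3333)
(A(-5, 1)*17)*z = (((-5)² - 2*(-5) - 2*1 - 5*1)*17)*(-16/3) = ((25 + 10 - 2 - 5)*17)*(-16/3) = (28*17)*(-16/3) = 476*(-16/3) = -7616/3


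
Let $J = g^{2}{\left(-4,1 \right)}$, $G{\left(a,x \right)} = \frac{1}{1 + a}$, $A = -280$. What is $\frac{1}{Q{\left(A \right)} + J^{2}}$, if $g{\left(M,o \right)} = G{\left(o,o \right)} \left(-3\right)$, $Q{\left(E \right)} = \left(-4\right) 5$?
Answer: $- \frac{16}{239} \approx -0.066946$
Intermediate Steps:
$Q{\left(E \right)} = -20$
$g{\left(M,o \right)} = - \frac{3}{1 + o}$ ($g{\left(M,o \right)} = \frac{1}{1 + o} \left(-3\right) = - \frac{3}{1 + o}$)
$J = \frac{9}{4}$ ($J = \left(- \frac{3}{1 + 1}\right)^{2} = \left(- \frac{3}{2}\right)^{2} = \frac{9}{4} \approx 2.25$)
$\frac{1}{Q{\left(A \right)} + J^{2}} = \frac{1}{-20 + \left(\frac{9}{4}\right)^{2}} = \frac{1}{-20 + \frac{81}{16}} = \frac{1}{- \frac{239}{16}} = - \frac{16}{239}$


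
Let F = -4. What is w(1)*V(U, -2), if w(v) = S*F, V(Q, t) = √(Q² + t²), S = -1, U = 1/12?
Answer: √577/3 ≈ 8.0069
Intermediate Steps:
U = 1/12 ≈ 0.083333
w(v) = 4 (w(v) = -1*(-4) = 4)
w(1)*V(U, -2) = 4*√((1/12)² + (-2)²) = 4*√(1/144 + 4) = 4*√(577/144) = 4*(√577/12) = √577/3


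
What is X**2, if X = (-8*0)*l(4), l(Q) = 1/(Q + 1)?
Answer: 0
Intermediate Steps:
l(Q) = 1/(1 + Q)
X = 0 (X = (-8*0)/(1 + 4) = 0/5 = 0*(1/5) = 0)
X**2 = 0**2 = 0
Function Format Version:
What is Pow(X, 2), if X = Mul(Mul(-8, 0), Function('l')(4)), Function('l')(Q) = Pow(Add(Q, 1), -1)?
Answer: 0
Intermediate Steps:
Function('l')(Q) = Pow(Add(1, Q), -1)
X = 0 (X = Mul(Mul(-8, 0), Pow(Add(1, 4), -1)) = Mul(0, Pow(5, -1)) = Mul(0, Rational(1, 5)) = 0)
Pow(X, 2) = Pow(0, 2) = 0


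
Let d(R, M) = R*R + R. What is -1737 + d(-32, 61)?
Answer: -745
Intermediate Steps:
d(R, M) = R + R² (d(R, M) = R² + R = R + R²)
-1737 + d(-32, 61) = -1737 - 32*(1 - 32) = -1737 - 32*(-31) = -1737 + 992 = -745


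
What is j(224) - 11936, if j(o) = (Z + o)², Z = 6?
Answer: 40964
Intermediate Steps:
j(o) = (6 + o)²
j(224) - 11936 = (6 + 224)² - 11936 = 230² - 11936 = 52900 - 11936 = 40964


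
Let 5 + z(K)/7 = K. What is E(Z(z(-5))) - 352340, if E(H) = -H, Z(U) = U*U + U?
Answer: -357170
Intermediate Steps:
z(K) = -35 + 7*K
Z(U) = U + U² (Z(U) = U² + U = U + U²)
E(Z(z(-5))) - 352340 = -(-35 + 7*(-5))*(1 + (-35 + 7*(-5))) - 352340 = -(-35 - 35)*(1 + (-35 - 35)) - 352340 = -(-70)*(1 - 70) - 352340 = -(-70)*(-69) - 352340 = -1*4830 - 352340 = -4830 - 352340 = -357170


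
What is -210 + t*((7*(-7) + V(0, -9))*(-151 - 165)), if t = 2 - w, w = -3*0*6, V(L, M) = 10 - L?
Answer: 24438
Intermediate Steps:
w = 0 (w = 0*6 = 0)
t = 2 (t = 2 - 1*0 = 2 + 0 = 2)
-210 + t*((7*(-7) + V(0, -9))*(-151 - 165)) = -210 + 2*((7*(-7) + (10 - 1*0))*(-151 - 165)) = -210 + 2*((-49 + (10 + 0))*(-316)) = -210 + 2*((-49 + 10)*(-316)) = -210 + 2*(-39*(-316)) = -210 + 2*12324 = -210 + 24648 = 24438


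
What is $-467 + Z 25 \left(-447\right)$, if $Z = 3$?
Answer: $-33992$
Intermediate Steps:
$-467 + Z 25 \left(-447\right) = -467 + 3 \cdot 25 \left(-447\right) = -467 + 75 \left(-447\right) = -467 - 33525 = -33992$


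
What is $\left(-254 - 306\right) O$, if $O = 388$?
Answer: $-217280$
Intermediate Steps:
$\left(-254 - 306\right) O = \left(-254 - 306\right) 388 = \left(-560\right) 388 = -217280$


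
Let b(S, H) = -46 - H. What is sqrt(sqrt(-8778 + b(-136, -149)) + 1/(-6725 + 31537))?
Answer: sqrt(6203 + 769544180*I*sqrt(347))/12406 ≈ 6.8242 + 6.8242*I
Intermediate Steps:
sqrt(sqrt(-8778 + b(-136, -149)) + 1/(-6725 + 31537)) = sqrt(sqrt(-8778 + (-46 - 1*(-149))) + 1/(-6725 + 31537)) = sqrt(sqrt(-8778 + (-46 + 149)) + 1/24812) = sqrt(sqrt(-8778 + 103) + 1/24812) = sqrt(sqrt(-8675) + 1/24812) = sqrt(5*I*sqrt(347) + 1/24812) = sqrt(1/24812 + 5*I*sqrt(347))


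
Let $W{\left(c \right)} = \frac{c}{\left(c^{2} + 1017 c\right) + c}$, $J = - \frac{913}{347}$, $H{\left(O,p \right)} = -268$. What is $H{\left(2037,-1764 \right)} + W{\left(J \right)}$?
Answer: $- \frac{94424897}{352333} \approx -268.0$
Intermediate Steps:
$J = - \frac{913}{347}$ ($J = \left(-913\right) \frac{1}{347} = - \frac{913}{347} \approx -2.6311$)
$W{\left(c \right)} = \frac{c}{c^{2} + 1018 c}$
$H{\left(2037,-1764 \right)} + W{\left(J \right)} = -268 + \frac{1}{1018 - \frac{913}{347}} = -268 + \frac{1}{\frac{352333}{347}} = -268 + \frac{347}{352333} = - \frac{94424897}{352333}$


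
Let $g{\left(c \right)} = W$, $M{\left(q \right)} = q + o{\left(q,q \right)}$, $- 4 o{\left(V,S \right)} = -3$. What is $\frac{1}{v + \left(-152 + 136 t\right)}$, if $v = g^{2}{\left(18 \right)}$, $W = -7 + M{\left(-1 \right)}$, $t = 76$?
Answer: $\frac{16}{163785} \approx 9.7689 \cdot 10^{-5}$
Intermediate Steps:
$o{\left(V,S \right)} = \frac{3}{4}$ ($o{\left(V,S \right)} = \left(- \frac{1}{4}\right) \left(-3\right) = \frac{3}{4}$)
$M{\left(q \right)} = \frac{3}{4} + q$ ($M{\left(q \right)} = q + \frac{3}{4} = \frac{3}{4} + q$)
$W = - \frac{29}{4}$ ($W = -7 + \left(\frac{3}{4} - 1\right) = -7 - \frac{1}{4} = - \frac{29}{4} \approx -7.25$)
$g{\left(c \right)} = - \frac{29}{4}$
$v = \frac{841}{16}$ ($v = \left(- \frac{29}{4}\right)^{2} = \frac{841}{16} \approx 52.563$)
$\frac{1}{v + \left(-152 + 136 t\right)} = \frac{1}{\frac{841}{16} + \left(-152 + 136 \cdot 76\right)} = \frac{1}{\frac{841}{16} + \left(-152 + 10336\right)} = \frac{1}{\frac{841}{16} + 10184} = \frac{1}{\frac{163785}{16}} = \frac{16}{163785}$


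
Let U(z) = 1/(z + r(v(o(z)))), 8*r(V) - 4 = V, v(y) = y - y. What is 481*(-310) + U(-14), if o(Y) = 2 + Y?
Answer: -4025972/27 ≈ -1.4911e+5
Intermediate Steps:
v(y) = 0
r(V) = 1/2 + V/8
U(z) = 1/(1/2 + z) (U(z) = 1/(z + (1/2 + (1/8)*0)) = 1/(z + (1/2 + 0)) = 1/(z + 1/2) = 1/(1/2 + z))
481*(-310) + U(-14) = 481*(-310) + 2/(1 + 2*(-14)) = -149110 + 2/(1 - 28) = -149110 + 2/(-27) = -149110 + 2*(-1/27) = -149110 - 2/27 = -4025972/27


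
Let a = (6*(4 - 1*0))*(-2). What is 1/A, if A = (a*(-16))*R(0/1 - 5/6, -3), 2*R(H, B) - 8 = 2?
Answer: 1/3840 ≈ 0.00026042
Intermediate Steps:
a = -48 (a = (6*(4 + 0))*(-2) = (6*4)*(-2) = 24*(-2) = -48)
R(H, B) = 5 (R(H, B) = 4 + (1/2)*2 = 4 + 1 = 5)
A = 3840 (A = -48*(-16)*5 = 768*5 = 3840)
1/A = 1/3840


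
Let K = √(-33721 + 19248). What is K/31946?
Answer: I*√14473/31946 ≈ 0.0037658*I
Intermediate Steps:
K = I*√14473 (K = √(-14473) = I*√14473 ≈ 120.3*I)
K/31946 = (I*√14473)/31946 = (I*√14473)*(1/31946) = I*√14473/31946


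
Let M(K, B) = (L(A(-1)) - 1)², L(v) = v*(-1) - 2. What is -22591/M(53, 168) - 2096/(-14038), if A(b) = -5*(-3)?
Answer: -158226677/2274156 ≈ -69.576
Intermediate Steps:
A(b) = 15
L(v) = -2 - v (L(v) = -v - 2 = -2 - v)
M(K, B) = 324 (M(K, B) = ((-2 - 1*15) - 1)² = ((-2 - 15) - 1)² = (-17 - 1)² = (-18)² = 324)
-22591/M(53, 168) - 2096/(-14038) = -22591/324 - 2096/(-14038) = -22591*1/324 - 2096*(-1/14038) = -22591/324 + 1048/7019 = -158226677/2274156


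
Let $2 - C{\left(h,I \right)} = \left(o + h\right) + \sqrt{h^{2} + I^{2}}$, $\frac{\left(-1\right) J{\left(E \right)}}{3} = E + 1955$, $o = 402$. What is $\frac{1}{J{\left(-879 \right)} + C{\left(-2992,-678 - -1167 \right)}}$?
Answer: $\frac{636}{8786689} - \frac{\sqrt{9191185}}{8786689} \approx -0.00027265$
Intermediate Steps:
$J{\left(E \right)} = -5865 - 3 E$ ($J{\left(E \right)} = - 3 \left(E + 1955\right) = - 3 \left(1955 + E\right) = -5865 - 3 E$)
$C{\left(h,I \right)} = -400 - h - \sqrt{I^{2} + h^{2}}$ ($C{\left(h,I \right)} = 2 - \left(\left(402 + h\right) + \sqrt{h^{2} + I^{2}}\right) = 2 - \left(\left(402 + h\right) + \sqrt{I^{2} + h^{2}}\right) = 2 - \left(402 + h + \sqrt{I^{2} + h^{2}}\right) = -400 - h - \sqrt{I^{2} + h^{2}}$)
$\frac{1}{J{\left(-879 \right)} + C{\left(-2992,-678 - -1167 \right)}} = \frac{1}{\left(-5865 - -2637\right) - \left(-2592 + \sqrt{\left(-678 - -1167\right)^{2} + \left(-2992\right)^{2}}\right)} = \frac{1}{\left(-5865 + 2637\right) - \left(-2592 + \sqrt{\left(-678 + 1167\right)^{2} + 8952064}\right)} = \frac{1}{-3228 - \left(-2592 + \sqrt{489^{2} + 8952064}\right)} = \frac{1}{-3228 - \left(-2592 + \sqrt{239121 + 8952064}\right)} = \frac{1}{-3228 - \left(-2592 + \sqrt{9191185}\right)} = \frac{1}{-3228 + \left(2592 - \sqrt{9191185}\right)} = \frac{1}{-636 - \sqrt{9191185}}$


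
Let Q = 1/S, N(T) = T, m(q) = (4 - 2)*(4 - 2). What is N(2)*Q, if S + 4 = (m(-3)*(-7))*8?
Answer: -1/114 ≈ -0.0087719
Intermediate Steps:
m(q) = 4 (m(q) = 2*2 = 4)
S = -228 (S = -4 + (4*(-7))*8 = -4 - 28*8 = -4 - 224 = -228)
Q = -1/228 (Q = 1/(-228) = -1/228 ≈ -0.0043860)
N(2)*Q = 2*(-1/228) = -1/114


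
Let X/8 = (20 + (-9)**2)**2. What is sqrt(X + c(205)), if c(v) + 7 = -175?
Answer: sqrt(81426) ≈ 285.35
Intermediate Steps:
X = 81608 (X = 8*(20 + (-9)**2)**2 = 8*(20 + 81)**2 = 8*101**2 = 8*10201 = 81608)
c(v) = -182 (c(v) = -7 - 175 = -182)
sqrt(X + c(205)) = sqrt(81608 - 182) = sqrt(81426)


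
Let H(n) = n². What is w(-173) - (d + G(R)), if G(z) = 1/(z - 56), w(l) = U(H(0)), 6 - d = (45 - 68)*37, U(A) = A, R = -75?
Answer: -112266/131 ≈ -856.99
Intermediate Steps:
d = 857 (d = 6 - (45 - 68)*37 = 6 - (-23)*37 = 6 - 1*(-851) = 6 + 851 = 857)
w(l) = 0 (w(l) = 0² = 0)
G(z) = 1/(-56 + z)
w(-173) - (d + G(R)) = 0 - (857 + 1/(-56 - 75)) = 0 - (857 + 1/(-131)) = 0 - (857 - 1/131) = 0 - 1*112266/131 = 0 - 112266/131 = -112266/131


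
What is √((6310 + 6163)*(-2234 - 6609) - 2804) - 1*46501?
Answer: -46501 + 33*I*√101287 ≈ -46501.0 + 10502.0*I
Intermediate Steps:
√((6310 + 6163)*(-2234 - 6609) - 2804) - 1*46501 = √(12473*(-8843) - 2804) - 46501 = √(-110298739 - 2804) - 46501 = √(-110301543) - 46501 = 33*I*√101287 - 46501 = -46501 + 33*I*√101287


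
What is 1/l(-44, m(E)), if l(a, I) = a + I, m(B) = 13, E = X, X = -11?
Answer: -1/31 ≈ -0.032258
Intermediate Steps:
E = -11
l(a, I) = I + a
1/l(-44, m(E)) = 1/(13 - 44) = 1/(-31) = -1/31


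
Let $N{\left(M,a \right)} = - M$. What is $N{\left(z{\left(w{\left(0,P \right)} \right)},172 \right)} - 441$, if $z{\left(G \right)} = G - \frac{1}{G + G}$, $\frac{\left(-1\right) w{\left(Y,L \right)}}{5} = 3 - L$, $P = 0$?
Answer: $- \frac{12781}{30} \approx -426.03$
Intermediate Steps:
$w{\left(Y,L \right)} = -15 + 5 L$ ($w{\left(Y,L \right)} = - 5 \left(3 - L\right) = -15 + 5 L$)
$z{\left(G \right)} = G - \frac{1}{2 G}$
$N{\left(z{\left(w{\left(0,P \right)} \right)},172 \right)} - 441 = - (\left(-15 + 5 \cdot 0\right) - \frac{1}{2 \left(-15 + 5 \cdot 0\right)}) - 441 = - (\left(-15 + 0\right) - \frac{1}{2 \left(-15 + 0\right)}) - 441 = - (-15 - \frac{1}{2 \left(-15\right)}) - 441 = - (-15 - - \frac{1}{30}) - 441 = - (-15 + \frac{1}{30}) - 441 = \left(-1\right) \left(- \frac{449}{30}\right) - 441 = \frac{449}{30} - 441 = - \frac{12781}{30}$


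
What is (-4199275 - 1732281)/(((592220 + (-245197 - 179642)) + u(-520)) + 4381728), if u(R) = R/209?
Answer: -1239695204/950763261 ≈ -1.3039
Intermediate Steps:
u(R) = R/209 (u(R) = R*(1/209) = R/209)
(-4199275 - 1732281)/(((592220 + (-245197 - 179642)) + u(-520)) + 4381728) = (-4199275 - 1732281)/(((592220 + (-245197 - 179642)) + (1/209)*(-520)) + 4381728) = -5931556/(((592220 - 424839) - 520/209) + 4381728) = -5931556/((167381 - 520/209) + 4381728) = -5931556/(34982109/209 + 4381728) = -5931556/950763261/209 = -5931556*209/950763261 = -1239695204/950763261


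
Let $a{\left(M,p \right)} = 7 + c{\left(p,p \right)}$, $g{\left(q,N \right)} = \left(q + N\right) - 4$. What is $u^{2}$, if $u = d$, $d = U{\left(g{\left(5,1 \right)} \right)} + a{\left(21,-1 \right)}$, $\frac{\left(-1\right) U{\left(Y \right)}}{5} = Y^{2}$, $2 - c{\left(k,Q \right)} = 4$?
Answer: $225$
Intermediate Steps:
$c{\left(k,Q \right)} = -2$ ($c{\left(k,Q \right)} = 2 - 4 = -2$)
$g{\left(q,N \right)} = -4 + N + q$ ($g{\left(q,N \right)} = \left(N + q\right) - 4 = -4 + N + q$)
$a{\left(M,p \right)} = 5$ ($a{\left(M,p \right)} = 7 - 2 = 5$)
$U{\left(Y \right)} = - 5 Y^{2}$
$d = -15$ ($d = - 5 \left(-4 + 1 + 5\right)^{2} + 5 = - 5 \cdot 2^{2} + 5 = \left(-5\right) 4 + 5 = -20 + 5 = -15$)
$u = -15$
$u^{2} = \left(-15\right)^{2} = 225$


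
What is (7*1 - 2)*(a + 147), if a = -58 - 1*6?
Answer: 415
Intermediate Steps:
a = -64 (a = -58 - 6 = -64)
(7*1 - 2)*(a + 147) = (7*1 - 2)*(-64 + 147) = (7 - 2)*83 = 5*83 = 415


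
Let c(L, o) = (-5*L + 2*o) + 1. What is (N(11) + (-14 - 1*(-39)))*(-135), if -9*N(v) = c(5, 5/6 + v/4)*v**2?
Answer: -67855/2 ≈ -33928.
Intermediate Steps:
c(L, o) = 1 - 5*L + 2*o
N(v) = -v**2*(-67/3 + v/2)/9 (N(v) = -(1 - 5*5 + 2*(5/6 + v/4))*v**2/9 = -(1 - 25 + 2*(5*(1/6) + v*(1/4)))*v**2/9 = -(1 - 25 + 2*(5/6 + v/4))*v**2/9 = -(1 - 25 + (5/3 + v/2))*v**2/9 = -(-67/3 + v/2)*v**2/9 = -v**2*(-67/3 + v/2)/9)
(N(11) + (-14 - 1*(-39)))*(-135) = ((1/54)*11**2*(134 - 3*11) + (-14 - 1*(-39)))*(-135) = ((1/54)*121*(134 - 33) + (-14 + 39))*(-135) = ((1/54)*121*101 + 25)*(-135) = (12221/54 + 25)*(-135) = (13571/54)*(-135) = -67855/2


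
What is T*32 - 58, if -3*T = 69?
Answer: -794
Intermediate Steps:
T = -23 (T = -1/3*69 = -23)
T*32 - 58 = -23*32 - 58 = -736 - 58 = -794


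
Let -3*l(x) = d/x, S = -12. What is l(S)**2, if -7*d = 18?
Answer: 1/196 ≈ 0.0051020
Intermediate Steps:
d = -18/7 (d = -1/7*18 = -18/7 ≈ -2.5714)
l(x) = 6/(7*x) (l(x) = -(-6)/(7*x) = 6/(7*x))
l(S)**2 = ((6/7)/(-12))**2 = ((6/7)*(-1/12))**2 = (-1/14)**2 = 1/196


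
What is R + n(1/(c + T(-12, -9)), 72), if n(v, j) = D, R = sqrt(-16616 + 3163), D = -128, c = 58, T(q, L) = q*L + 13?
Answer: -128 + I*sqrt(13453) ≈ -128.0 + 115.99*I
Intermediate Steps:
T(q, L) = 13 + L*q (T(q, L) = L*q + 13 = 13 + L*q)
R = I*sqrt(13453) (R = sqrt(-13453) = I*sqrt(13453) ≈ 115.99*I)
n(v, j) = -128
R + n(1/(c + T(-12, -9)), 72) = I*sqrt(13453) - 128 = -128 + I*sqrt(13453)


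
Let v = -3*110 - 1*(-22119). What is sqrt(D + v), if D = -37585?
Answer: 2*I*sqrt(3949) ≈ 125.68*I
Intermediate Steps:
v = 21789 (v = -330 + 22119 = 21789)
sqrt(D + v) = sqrt(-37585 + 21789) = sqrt(-15796) = 2*I*sqrt(3949)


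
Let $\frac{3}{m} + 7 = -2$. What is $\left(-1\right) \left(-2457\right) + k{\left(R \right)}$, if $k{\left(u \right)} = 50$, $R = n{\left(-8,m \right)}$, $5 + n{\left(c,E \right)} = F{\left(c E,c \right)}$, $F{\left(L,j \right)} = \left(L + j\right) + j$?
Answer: $2507$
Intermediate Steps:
$F{\left(L,j \right)} = L + 2 j$
$m = - \frac{1}{3}$ ($m = \frac{3}{-7 - 2} = \frac{3}{-9} = 3 \left(- \frac{1}{9}\right) = - \frac{1}{3} \approx -0.33333$)
$n{\left(c,E \right)} = -5 + 2 c + E c$ ($n{\left(c,E \right)} = -5 + \left(c E + 2 c\right) = -5 + \left(E c + 2 c\right) = -5 + \left(2 c + E c\right) = -5 + 2 c + E c$)
$R = - \frac{55}{3}$ ($R = -5 + 2 \left(-8\right) - - \frac{8}{3} = -5 - 16 + \frac{8}{3} = - \frac{55}{3} \approx -18.333$)
$\left(-1\right) \left(-2457\right) + k{\left(R \right)} = \left(-1\right) \left(-2457\right) + 50 = 2457 + 50 = 2507$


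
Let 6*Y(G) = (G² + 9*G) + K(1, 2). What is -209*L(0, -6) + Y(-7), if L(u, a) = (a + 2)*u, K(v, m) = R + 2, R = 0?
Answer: -2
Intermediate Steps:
K(v, m) = 2 (K(v, m) = 0 + 2 = 2)
L(u, a) = u*(2 + a) (L(u, a) = (2 + a)*u = u*(2 + a))
Y(G) = ⅓ + G²/6 + 3*G/2 (Y(G) = ((G² + 9*G) + 2)/6 = (2 + G² + 9*G)/6 = ⅓ + G²/6 + 3*G/2)
-209*L(0, -6) + Y(-7) = -0*(2 - 6) + (⅓ + (⅙)*(-7)² + (3/2)*(-7)) = -0*(-4) + (⅓ + (⅙)*49 - 21/2) = -209*0 + (⅓ + 49/6 - 21/2) = 0 - 2 = -2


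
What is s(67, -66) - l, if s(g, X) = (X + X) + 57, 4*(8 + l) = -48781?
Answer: 48513/4 ≈ 12128.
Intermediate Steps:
l = -48813/4 (l = -8 + (¼)*(-48781) = -8 - 48781/4 = -48813/4 ≈ -12203.)
s(g, X) = 57 + 2*X (s(g, X) = 2*X + 57 = 57 + 2*X)
s(67, -66) - l = (57 + 2*(-66)) - 1*(-48813/4) = (57 - 132) + 48813/4 = -75 + 48813/4 = 48513/4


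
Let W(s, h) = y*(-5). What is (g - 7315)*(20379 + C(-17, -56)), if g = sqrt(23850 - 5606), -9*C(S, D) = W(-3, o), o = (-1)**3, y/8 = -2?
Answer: -1341066265/9 + 366662*sqrt(4561)/9 ≈ -1.4626e+8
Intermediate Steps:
y = -16 (y = 8*(-2) = -16)
o = -1
W(s, h) = 80 (W(s, h) = -16*(-5) = 80)
C(S, D) = -80/9 (C(S, D) = -1/9*80 = -80/9)
g = 2*sqrt(4561) (g = sqrt(18244) = 2*sqrt(4561) ≈ 135.07)
(g - 7315)*(20379 + C(-17, -56)) = (2*sqrt(4561) - 7315)*(20379 - 80/9) = (-7315 + 2*sqrt(4561))*(183331/9) = -1341066265/9 + 366662*sqrt(4561)/9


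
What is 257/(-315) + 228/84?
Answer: 598/315 ≈ 1.8984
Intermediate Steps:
257/(-315) + 228/84 = 257*(-1/315) + 228*(1/84) = -257/315 + 19/7 = 598/315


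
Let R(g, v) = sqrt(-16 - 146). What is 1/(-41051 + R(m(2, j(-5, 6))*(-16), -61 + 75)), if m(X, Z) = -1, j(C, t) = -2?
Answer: -41051/1685184763 - 9*I*sqrt(2)/1685184763 ≈ -2.436e-5 - 7.5528e-9*I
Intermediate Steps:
R(g, v) = 9*I*sqrt(2) (R(g, v) = sqrt(-162) = 9*I*sqrt(2))
1/(-41051 + R(m(2, j(-5, 6))*(-16), -61 + 75)) = 1/(-41051 + 9*I*sqrt(2))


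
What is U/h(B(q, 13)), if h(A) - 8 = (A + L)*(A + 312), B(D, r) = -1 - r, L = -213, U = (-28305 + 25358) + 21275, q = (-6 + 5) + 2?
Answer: -9164/33819 ≈ -0.27097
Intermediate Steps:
q = 1 (q = -1 + 2 = 1)
U = 18328 (U = -2947 + 21275 = 18328)
h(A) = 8 + (-213 + A)*(312 + A) (h(A) = 8 + (A - 213)*(A + 312) = 8 + (-213 + A)*(312 + A))
U/h(B(q, 13)) = 18328/(-66448 + (-1 - 1*13)² + 99*(-1 - 1*13)) = 18328/(-66448 + (-1 - 13)² + 99*(-1 - 13)) = 18328/(-66448 + (-14)² + 99*(-14)) = 18328/(-66448 + 196 - 1386) = 18328/(-67638) = 18328*(-1/67638) = -9164/33819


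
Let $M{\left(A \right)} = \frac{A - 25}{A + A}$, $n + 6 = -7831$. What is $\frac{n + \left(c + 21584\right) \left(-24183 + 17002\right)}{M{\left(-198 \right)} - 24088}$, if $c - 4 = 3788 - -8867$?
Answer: $\frac{19475820144}{1907725} \approx 10209.0$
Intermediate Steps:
$n = -7837$ ($n = -6 - 7831 = -7837$)
$c = 12659$ ($c = 4 + \left(3788 - -8867\right) = 4 + \left(3788 + 8867\right) = 4 + 12655 = 12659$)
$M{\left(A \right)} = \frac{-25 + A}{2 A}$
$\frac{n + \left(c + 21584\right) \left(-24183 + 17002\right)}{M{\left(-198 \right)} - 24088} = \frac{-7837 + \left(12659 + 21584\right) \left(-24183 + 17002\right)}{\frac{-25 - 198}{2 \left(-198\right)} - 24088} = \frac{-7837 + 34243 \left(-7181\right)}{\frac{1}{2} \left(- \frac{1}{198}\right) \left(-223\right) - 24088} = \frac{-7837 - 245898983}{\frac{223}{396} - 24088} = - \frac{245906820}{- \frac{9538625}{396}} = \left(-245906820\right) \left(- \frac{396}{9538625}\right) = \frac{19475820144}{1907725}$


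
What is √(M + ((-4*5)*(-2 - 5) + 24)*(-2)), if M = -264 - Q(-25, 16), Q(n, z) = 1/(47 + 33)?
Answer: I*√236805/20 ≈ 24.331*I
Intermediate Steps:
Q(n, z) = 1/80
M = -21121/80 (M = -264 - 1*1/80 = -264 - 1/80 = -21121/80 ≈ -264.01)
√(M + ((-4*5)*(-2 - 5) + 24)*(-2)) = √(-21121/80 + ((-4*5)*(-2 - 5) + 24)*(-2)) = √(-21121/80 + (-20*(-7) + 24)*(-2)) = √(-21121/80 + (140 + 24)*(-2)) = √(-21121/80 + 164*(-2)) = √(-21121/80 - 328) = √(-47361/80) = I*√236805/20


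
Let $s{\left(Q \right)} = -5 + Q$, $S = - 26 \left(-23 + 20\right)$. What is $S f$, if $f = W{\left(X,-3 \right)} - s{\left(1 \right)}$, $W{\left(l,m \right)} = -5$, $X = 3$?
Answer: $-78$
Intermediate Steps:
$S = 78$ ($S = \left(-26\right) \left(-3\right) = 78$)
$f = -1$ ($f = -5 - \left(-5 + 1\right) = -5 - -4 = -5 + 4 = -1$)
$S f = 78 \left(-1\right) = -78$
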